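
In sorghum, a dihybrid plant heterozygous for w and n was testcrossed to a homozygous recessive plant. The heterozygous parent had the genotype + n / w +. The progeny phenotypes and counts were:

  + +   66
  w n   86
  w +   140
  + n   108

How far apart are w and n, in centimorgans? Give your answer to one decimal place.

38.0 centimorgans

The recombinant classes are + + and w n: 66 + 86 = 152.
Recombination frequency = 152/400 = 0.3800 ≈ 38.0%, i.e. 38.0 centimorgans.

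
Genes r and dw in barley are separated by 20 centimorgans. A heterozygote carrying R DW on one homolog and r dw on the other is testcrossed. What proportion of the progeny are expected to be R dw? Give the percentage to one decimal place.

10.0%

A map distance of 20 centimorgans corresponds to a recombination frequency of 0.200.
The F1 is R DW / r dw, so R dw is a recombinant gamete class with expected frequency r/2 = 0.200/2 = 0.1000.
That is 0.1000 = 10.0% of the progeny.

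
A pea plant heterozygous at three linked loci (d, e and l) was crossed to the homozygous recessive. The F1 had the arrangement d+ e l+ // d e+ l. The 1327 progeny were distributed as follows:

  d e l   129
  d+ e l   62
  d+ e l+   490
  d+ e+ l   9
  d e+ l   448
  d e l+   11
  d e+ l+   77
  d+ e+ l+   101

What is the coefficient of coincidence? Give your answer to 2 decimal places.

0.67

The two rarest classes, d e l+ and d+ e+ l, are the double crossovers. Comparing them with the parentals, only the d allele has switched, so d is the middle locus and the order is e – d – l.
e–d: (230 + 20)/1327 = 0.1884; d–l: (139 + 20)/1327 = 0.1198.
Expected DCO frequency = 0.1884 × 0.1198 ≈ 0.02257; observed = 20/1327 ≈ 0.01507.
Coefficient of coincidence = 0.01507/0.02257 ≈ 0.67.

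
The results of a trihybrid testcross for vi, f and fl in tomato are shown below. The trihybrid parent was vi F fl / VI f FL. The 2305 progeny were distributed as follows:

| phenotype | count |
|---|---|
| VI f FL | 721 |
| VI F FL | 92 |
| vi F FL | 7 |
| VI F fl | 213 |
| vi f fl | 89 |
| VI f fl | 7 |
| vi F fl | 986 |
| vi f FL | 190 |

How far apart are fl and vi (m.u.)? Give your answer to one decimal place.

The two rarest classes, vi F FL and VI f fl, are the double crossovers. Comparing them with the parentals, only the fl allele has switched, so fl is the middle locus and the order is vi – fl – f.
Crossovers in the vi–fl interval produce the single-crossover classes VI F fl and vi f FL (213 + 190 = 403) plus the double crossovers (14).
RF(vi–fl) = (403 + 14) / 2305 = 417/2305 = 0.1809 → 18.1 m.u.

18.1 m.u.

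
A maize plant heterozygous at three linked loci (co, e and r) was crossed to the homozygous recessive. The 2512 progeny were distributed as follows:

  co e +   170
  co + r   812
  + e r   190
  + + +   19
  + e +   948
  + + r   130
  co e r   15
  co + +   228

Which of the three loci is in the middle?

The two most frequent reciprocal classes, + e + and co + r, are the parental types, so the F1 was + e + / co + r.
The two rarest classes, + + + and co e r, are the double crossovers. Comparing them with the parentals, only the e allele has switched, so e is the middle locus and the order is r – e – co.

e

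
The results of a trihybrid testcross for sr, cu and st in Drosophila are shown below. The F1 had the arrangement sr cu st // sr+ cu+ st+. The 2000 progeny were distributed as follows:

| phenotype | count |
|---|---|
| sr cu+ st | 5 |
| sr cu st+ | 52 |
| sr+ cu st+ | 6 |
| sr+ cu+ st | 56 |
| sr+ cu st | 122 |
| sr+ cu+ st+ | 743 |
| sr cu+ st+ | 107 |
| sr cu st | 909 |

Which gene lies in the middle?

cu

The two rarest classes, sr cu+ st and sr+ cu st+, are the double crossovers. Comparing them with the parentals, only the cu allele has switched, so cu is the middle locus and the order is sr – cu – st.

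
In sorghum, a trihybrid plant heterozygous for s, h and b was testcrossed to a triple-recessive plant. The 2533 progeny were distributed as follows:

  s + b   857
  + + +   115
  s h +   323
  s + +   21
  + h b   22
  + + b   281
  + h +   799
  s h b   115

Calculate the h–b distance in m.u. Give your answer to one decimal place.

The two most frequent reciprocal classes, + h + and s + b, are the parental types, so the F1 was + h + / s + b.
The two rarest classes, + h b and s + +, are the double crossovers. Comparing them with the parentals, only the b allele has switched, so b is the middle locus and the order is h – b – s.
Crossovers in the h–b interval produce the single-crossover classes + + + and s h b (115 + 115 = 230) plus the double crossovers (43).
RF(h–b) = (230 + 43) / 2533 = 273/2533 = 0.1078 → 10.8 m.u.

10.8 m.u.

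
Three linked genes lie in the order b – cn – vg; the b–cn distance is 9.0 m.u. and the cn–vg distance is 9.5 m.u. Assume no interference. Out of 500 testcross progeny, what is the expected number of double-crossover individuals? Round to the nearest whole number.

4

Map distances give recombination frequencies of 0.090 and 0.095 for the two intervals.
With no interference, expected double-crossover frequency = 0.090 × 0.095 = 0.00855.
Expected number = 0.00855 × 500 = 4.28 ≈ 4.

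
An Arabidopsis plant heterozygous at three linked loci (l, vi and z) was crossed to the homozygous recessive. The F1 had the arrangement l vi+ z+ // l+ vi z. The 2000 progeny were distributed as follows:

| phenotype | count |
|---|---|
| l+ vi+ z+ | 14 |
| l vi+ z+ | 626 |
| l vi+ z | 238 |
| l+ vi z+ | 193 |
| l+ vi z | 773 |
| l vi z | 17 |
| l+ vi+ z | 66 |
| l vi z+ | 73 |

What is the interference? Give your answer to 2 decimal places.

0.21

The two rarest classes, l+ vi+ z+ and l vi z, are the double crossovers. Comparing them with the parentals, only the l allele has switched, so l is the middle locus and the order is vi – l – z.
vi–l: (139 + 31)/2000 = 0.0850; l–z: (431 + 31)/2000 = 0.2310.
Expected DCO frequency = 0.0850 × 0.2310 ≈ 0.01964; observed = 31/2000 ≈ 0.01550.
Coefficient of coincidence = 0.01550/0.01964 ≈ 0.79; interference = 1 − 0.79 = 0.21.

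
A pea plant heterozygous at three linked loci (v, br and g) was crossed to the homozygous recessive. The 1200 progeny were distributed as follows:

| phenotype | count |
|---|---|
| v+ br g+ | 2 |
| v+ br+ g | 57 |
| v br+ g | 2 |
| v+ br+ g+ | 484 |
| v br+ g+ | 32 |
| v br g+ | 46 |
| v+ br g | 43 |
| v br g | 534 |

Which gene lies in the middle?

br

The two most frequent reciprocal classes, v+ br+ g+ and v br g, are the parental types, so the F1 was v+ br+ g+ / v br g.
The two rarest classes, v+ br g+ and v br+ g, are the double crossovers. Comparing them with the parentals, only the br allele has switched, so br is the middle locus and the order is g – br – v.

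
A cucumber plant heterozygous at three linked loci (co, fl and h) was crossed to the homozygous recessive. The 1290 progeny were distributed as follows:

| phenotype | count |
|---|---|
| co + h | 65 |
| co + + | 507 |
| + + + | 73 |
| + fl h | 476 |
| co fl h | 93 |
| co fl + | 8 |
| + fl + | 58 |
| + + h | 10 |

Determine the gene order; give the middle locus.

The two most frequent reciprocal classes, co + + and + fl h, are the parental types, so the F1 was co + + / + fl h.
The two rarest classes, co fl + and + + h, are the double crossovers. Comparing them with the parentals, only the fl allele has switched, so fl is the middle locus and the order is co – fl – h.

fl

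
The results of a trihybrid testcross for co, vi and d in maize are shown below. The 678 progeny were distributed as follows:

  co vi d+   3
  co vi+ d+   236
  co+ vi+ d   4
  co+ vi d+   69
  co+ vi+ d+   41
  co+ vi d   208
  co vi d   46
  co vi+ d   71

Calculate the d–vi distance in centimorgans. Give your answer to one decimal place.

The two most frequent reciprocal classes, co+ vi d and co vi+ d+, are the parental types, so the F1 was co+ vi d / co vi+ d+.
The two rarest classes, co+ vi+ d and co vi d+, are the double crossovers. Comparing them with the parentals, only the vi allele has switched, so vi is the middle locus and the order is d – vi – co.
Crossovers in the d–vi interval produce the single-crossover classes co+ vi d+ and co vi+ d (69 + 71 = 140) plus the double crossovers (7).
RF(d–vi) = (140 + 7) / 678 = 147/678 = 0.2168 → 21.7 centimorgans.

21.7 centimorgans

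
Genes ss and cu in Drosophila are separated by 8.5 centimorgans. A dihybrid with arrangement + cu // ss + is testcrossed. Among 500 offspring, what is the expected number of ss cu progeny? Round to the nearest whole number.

A map distance of 8.5 centimorgans corresponds to a recombination frequency of 0.085.
The F1 is + cu / ss +, so ss cu is a recombinant gamete class with expected frequency r/2 = 0.085/2 = 0.0425.
Expected number = 0.0425 × 500 = 21.25 ≈ 21.

21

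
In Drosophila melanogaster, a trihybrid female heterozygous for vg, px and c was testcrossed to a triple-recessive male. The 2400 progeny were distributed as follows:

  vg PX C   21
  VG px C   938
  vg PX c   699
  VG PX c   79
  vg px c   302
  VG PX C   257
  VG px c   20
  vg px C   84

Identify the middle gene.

The two most frequent reciprocal classes, vg PX c and VG px C, are the parental types, so the F1 was vg PX c / VG px C.
The two rarest classes, vg PX C and VG px c, are the double crossovers. Comparing them with the parentals, only the c allele has switched, so c is the middle locus and the order is px – c – vg.

c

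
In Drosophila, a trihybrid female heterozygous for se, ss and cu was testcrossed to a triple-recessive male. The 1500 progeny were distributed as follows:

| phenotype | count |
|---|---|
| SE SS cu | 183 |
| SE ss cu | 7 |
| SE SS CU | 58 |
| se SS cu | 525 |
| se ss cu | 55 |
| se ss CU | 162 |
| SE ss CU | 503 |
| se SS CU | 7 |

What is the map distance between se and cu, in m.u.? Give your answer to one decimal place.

23.9 m.u.

The two most frequent reciprocal classes, SE ss CU and se SS cu, are the parental types, so the F1 was SE ss CU / se SS cu.
The two rarest classes, SE ss cu and se SS CU, are the double crossovers. Comparing them with the parentals, only the cu allele has switched, so cu is the middle locus and the order is se – cu – ss.
Crossovers in the se–cu interval produce the single-crossover classes se ss CU and SE SS cu (162 + 183 = 345) plus the double crossovers (14).
RF(se–cu) = (345 + 14) / 1500 = 359/1500 = 0.2393 → 23.9 m.u.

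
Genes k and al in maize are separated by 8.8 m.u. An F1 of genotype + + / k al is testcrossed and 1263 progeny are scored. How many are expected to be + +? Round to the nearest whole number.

576

A map distance of 8.8 m.u. corresponds to a recombination frequency of 0.088.
The F1 is + + / k al, so + + is a parental gamete class with expected frequency (1 − r)/2 = 0.912/2 = 0.4560.
Expected number = 0.4560 × 1263 = 575.93 ≈ 576.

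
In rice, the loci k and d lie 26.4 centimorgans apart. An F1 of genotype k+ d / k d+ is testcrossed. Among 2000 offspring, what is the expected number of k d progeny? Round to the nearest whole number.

A map distance of 26.4 centimorgans corresponds to a recombination frequency of 0.264.
The F1 is k+ d / k d+, so k d is a recombinant gamete class with expected frequency r/2 = 0.264/2 = 0.1320.
Expected number = 0.1320 × 2000 = 264.00 ≈ 264.

264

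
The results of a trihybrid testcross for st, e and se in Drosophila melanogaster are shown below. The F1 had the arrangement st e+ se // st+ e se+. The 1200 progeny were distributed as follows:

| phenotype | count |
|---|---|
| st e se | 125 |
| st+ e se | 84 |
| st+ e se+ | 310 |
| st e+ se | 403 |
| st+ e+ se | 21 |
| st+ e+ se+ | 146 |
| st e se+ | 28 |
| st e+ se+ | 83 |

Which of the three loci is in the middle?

The two rarest classes, st+ e+ se and st e se+, are the double crossovers. Comparing them with the parentals, only the st allele has switched, so st is the middle locus and the order is e – st – se.

st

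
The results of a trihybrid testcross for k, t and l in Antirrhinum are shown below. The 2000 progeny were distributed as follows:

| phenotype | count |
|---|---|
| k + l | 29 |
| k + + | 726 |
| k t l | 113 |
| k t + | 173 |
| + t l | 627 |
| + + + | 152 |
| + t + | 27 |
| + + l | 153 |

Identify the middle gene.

l

The two most frequent reciprocal classes, k + + and + t l, are the parental types, so the F1 was k + + / + t l.
The two rarest classes, k + l and + t +, are the double crossovers. Comparing them with the parentals, only the l allele has switched, so l is the middle locus and the order is t – l – k.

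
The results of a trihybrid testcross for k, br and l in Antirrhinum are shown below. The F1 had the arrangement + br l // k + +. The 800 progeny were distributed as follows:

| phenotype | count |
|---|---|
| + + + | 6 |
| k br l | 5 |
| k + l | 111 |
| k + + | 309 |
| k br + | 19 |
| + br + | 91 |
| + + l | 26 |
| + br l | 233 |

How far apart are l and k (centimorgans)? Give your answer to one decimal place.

26.6 centimorgans

The two rarest classes, k br l and + + +, are the double crossovers. Comparing them with the parentals, only the k allele has switched, so k is the middle locus and the order is br – k – l.
Crossovers in the k–l interval produce the single-crossover classes + br + and k + l (91 + 111 = 202) plus the double crossovers (11).
RF(k–l) = (202 + 11) / 800 = 213/800 = 0.2662 → 26.6 centimorgans.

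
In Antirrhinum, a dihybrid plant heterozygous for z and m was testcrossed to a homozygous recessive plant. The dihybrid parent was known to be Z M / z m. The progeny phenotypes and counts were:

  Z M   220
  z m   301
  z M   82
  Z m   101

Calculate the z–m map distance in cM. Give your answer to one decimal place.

26.0 cM

The recombinant classes are Z m and z M: 101 + 82 = 183.
Recombination frequency = 183/704 = 0.2599 ≈ 26.0%, i.e. 26.0 cM.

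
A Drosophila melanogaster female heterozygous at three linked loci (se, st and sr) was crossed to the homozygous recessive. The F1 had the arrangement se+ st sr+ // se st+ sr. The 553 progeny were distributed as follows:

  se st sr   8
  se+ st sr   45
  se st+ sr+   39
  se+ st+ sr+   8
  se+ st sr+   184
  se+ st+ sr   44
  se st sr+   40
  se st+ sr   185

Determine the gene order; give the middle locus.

The two rarest classes, se+ st+ sr+ and se st sr, are the double crossovers. Comparing them with the parentals, only the st allele has switched, so st is the middle locus and the order is se – st – sr.

st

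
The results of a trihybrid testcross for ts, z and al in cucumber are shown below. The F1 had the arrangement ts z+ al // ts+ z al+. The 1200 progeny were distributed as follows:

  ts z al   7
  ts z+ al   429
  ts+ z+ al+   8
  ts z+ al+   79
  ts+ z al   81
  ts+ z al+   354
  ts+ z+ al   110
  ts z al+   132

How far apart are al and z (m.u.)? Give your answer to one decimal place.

The two rarest classes, ts z al and ts+ z+ al+, are the double crossovers. Comparing them with the parentals, only the z allele has switched, so z is the middle locus and the order is al – z – ts.
Crossovers in the al–z interval produce the single-crossover classes ts z+ al+ and ts+ z al (79 + 81 = 160) plus the double crossovers (15).
RF(al–z) = (160 + 15) / 1200 = 175/1200 = 0.1458 → 14.6 m.u.

14.6 m.u.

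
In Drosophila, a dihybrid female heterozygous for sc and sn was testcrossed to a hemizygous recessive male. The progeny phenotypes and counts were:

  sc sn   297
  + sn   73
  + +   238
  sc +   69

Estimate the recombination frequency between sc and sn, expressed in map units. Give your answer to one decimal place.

The two most frequent classes, + + (238) and sc sn (297), are the parental types, so the F1 was + + / sc sn.
The recombinant classes are + sn and sc +: 73 + 69 = 142.
Recombination frequency = 142/677 = 0.2097 ≈ 21.0%, i.e. 21.0 map units.

21.0 map units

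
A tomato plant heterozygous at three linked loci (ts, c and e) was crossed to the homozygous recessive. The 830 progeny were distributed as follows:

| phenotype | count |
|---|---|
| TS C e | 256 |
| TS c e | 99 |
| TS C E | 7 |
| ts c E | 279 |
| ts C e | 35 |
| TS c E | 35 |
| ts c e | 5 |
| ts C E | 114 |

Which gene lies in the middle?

The two most frequent reciprocal classes, TS C e and ts c E, are the parental types, so the F1 was TS C e / ts c E.
The two rarest classes, TS C E and ts c e, are the double crossovers. Comparing them with the parentals, only the e allele has switched, so e is the middle locus and the order is c – e – ts.

e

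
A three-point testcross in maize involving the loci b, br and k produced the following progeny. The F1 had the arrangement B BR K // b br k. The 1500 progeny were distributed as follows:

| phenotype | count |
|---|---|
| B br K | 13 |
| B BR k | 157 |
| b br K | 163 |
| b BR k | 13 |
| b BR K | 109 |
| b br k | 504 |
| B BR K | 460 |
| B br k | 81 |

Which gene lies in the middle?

The two rarest classes, B br K and b BR k, are the double crossovers. Comparing them with the parentals, only the br allele has switched, so br is the middle locus and the order is k – br – b.

br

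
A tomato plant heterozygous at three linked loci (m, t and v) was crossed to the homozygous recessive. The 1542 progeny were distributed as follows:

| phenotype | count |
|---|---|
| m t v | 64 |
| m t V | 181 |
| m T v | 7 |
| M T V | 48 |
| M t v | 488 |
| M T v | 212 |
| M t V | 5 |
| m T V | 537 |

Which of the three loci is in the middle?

v

The two most frequent reciprocal classes, m T V and M t v, are the parental types, so the F1 was m T V / M t v.
The two rarest classes, m T v and M t V, are the double crossovers. Comparing them with the parentals, only the v allele has switched, so v is the middle locus and the order is m – v – t.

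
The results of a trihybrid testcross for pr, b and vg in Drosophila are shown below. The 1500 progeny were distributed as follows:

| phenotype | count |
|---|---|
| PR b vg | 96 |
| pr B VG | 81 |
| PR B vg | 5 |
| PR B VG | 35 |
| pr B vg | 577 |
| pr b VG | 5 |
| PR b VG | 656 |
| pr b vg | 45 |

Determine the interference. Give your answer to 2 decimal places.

0.11

The two most frequent reciprocal classes, pr B vg and PR b VG, are the parental types, so the F1 was pr B vg / PR b VG.
The two rarest classes, PR B vg and pr b VG, are the double crossovers. Comparing them with the parentals, only the pr allele has switched, so pr is the middle locus and the order is b – pr – vg.
b–pr: (80 + 10)/1500 = 0.0600; pr–vg: (177 + 10)/1500 = 0.1247.
Expected DCO frequency = 0.0600 × 0.1247 ≈ 0.00748; observed = 10/1500 ≈ 0.00667.
Coefficient of coincidence = 0.00667/0.00748 ≈ 0.89; interference = 1 − 0.89 = 0.11.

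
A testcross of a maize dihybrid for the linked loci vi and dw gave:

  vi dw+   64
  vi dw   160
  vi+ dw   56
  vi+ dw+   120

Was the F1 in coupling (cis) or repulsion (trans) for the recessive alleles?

cis

The two most frequent classes are vi+ dw+ (120) and vi dw (160); these are the parental (non-recombinant) types.
So the F1 carried vi+ dw+ on one chromosome and vi dw on the other — the recessive alleles are on the same chromosome (cis / coupling).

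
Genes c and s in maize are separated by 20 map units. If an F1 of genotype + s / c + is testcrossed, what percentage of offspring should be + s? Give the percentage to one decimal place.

40.0%

A map distance of 20 map units corresponds to a recombination frequency of 0.200.
The F1 is + s / c +, so + s is a parental gamete class with expected frequency (1 − r)/2 = 0.800/2 = 0.4000.
That is 0.4000 = 40.0% of the progeny.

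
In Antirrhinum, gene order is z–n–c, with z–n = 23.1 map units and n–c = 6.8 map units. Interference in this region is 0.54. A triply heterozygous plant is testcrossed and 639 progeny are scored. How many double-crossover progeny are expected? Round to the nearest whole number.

Map distances give recombination frequencies of 0.231 and 0.068 for the two intervals.
With interference 0.54 (so coincidence = 0.46), expected double-crossover frequency = 0.231 × 0.068 × 0.46 = 0.00723.
Expected number = 0.00723 × 639 = 4.62 ≈ 5.

5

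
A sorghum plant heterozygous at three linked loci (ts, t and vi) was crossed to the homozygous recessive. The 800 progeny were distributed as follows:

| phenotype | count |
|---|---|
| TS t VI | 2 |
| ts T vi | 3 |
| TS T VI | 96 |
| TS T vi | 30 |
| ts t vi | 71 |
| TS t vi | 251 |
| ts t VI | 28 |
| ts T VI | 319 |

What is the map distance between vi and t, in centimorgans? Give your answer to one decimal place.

7.9 centimorgans

The two most frequent reciprocal classes, TS t vi and ts T VI, are the parental types, so the F1 was TS t vi / ts T VI.
The two rarest classes, TS t VI and ts T vi, are the double crossovers. Comparing them with the parentals, only the vi allele has switched, so vi is the middle locus and the order is ts – vi – t.
Crossovers in the vi–t interval produce the single-crossover classes TS T vi and ts t VI (30 + 28 = 58) plus the double crossovers (5).
RF(vi–t) = (58 + 5) / 800 = 63/800 = 0.0788 → 7.9 centimorgans.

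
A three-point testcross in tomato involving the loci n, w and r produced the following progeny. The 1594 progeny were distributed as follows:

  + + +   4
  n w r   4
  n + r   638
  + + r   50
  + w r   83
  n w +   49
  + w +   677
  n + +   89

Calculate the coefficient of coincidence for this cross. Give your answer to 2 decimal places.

The two most frequent reciprocal classes, n + r and + w +, are the parental types, so the F1 was n + r / + w +.
The two rarest classes, n w r and + + +, are the double crossovers. Comparing them with the parentals, only the w allele has switched, so w is the middle locus and the order is r – w – n.
r–w: (172 + 8)/1594 = 0.1129; w–n: (99 + 8)/1594 = 0.0671.
Expected DCO frequency = 0.1129 × 0.0671 ≈ 0.00758; observed = 8/1594 ≈ 0.00502.
Coefficient of coincidence = 0.00502/0.00758 ≈ 0.66.

0.66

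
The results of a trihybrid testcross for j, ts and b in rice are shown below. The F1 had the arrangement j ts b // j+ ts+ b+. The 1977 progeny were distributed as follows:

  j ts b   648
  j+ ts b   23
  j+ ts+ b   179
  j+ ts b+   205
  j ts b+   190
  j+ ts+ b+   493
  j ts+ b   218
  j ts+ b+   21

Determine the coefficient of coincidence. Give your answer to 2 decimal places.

The two rarest classes, j+ ts b and j ts+ b+, are the double crossovers. Comparing them with the parentals, only the j allele has switched, so j is the middle locus and the order is ts – j – b.
ts–j: (423 + 44)/1977 = 0.2362; j–b: (369 + 44)/1977 = 0.2089.
Expected DCO frequency = 0.2362 × 0.2089 ≈ 0.04934; observed = 44/1977 ≈ 0.02226.
Coefficient of coincidence = 0.02226/0.04934 ≈ 0.45.

0.45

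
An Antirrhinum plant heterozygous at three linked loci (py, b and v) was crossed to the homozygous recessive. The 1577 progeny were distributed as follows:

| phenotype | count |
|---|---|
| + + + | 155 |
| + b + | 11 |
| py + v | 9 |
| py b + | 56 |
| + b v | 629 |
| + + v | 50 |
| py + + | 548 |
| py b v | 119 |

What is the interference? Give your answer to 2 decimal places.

0.15

The two most frequent reciprocal classes, py + + and + b v, are the parental types, so the F1 was py + + / + b v.
The two rarest classes, py + v and + b +, are the double crossovers. Comparing them with the parentals, only the v allele has switched, so v is the middle locus and the order is b – v – py.
b–v: (106 + 20)/1577 = 0.0799; v–py: (274 + 20)/1577 = 0.1864.
Expected DCO frequency = 0.0799 × 0.1864 ≈ 0.01489; observed = 20/1577 ≈ 0.01268.
Coefficient of coincidence = 0.01268/0.01489 ≈ 0.85; interference = 1 − 0.85 = 0.15.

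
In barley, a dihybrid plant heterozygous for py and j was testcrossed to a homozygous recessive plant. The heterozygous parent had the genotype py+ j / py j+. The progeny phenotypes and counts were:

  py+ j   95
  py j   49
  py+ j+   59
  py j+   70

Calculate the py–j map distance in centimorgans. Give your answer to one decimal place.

The recombinant classes are py+ j+ and py j: 59 + 49 = 108.
Recombination frequency = 108/273 = 0.3956 ≈ 39.6%, i.e. 39.6 centimorgans.

39.6 centimorgans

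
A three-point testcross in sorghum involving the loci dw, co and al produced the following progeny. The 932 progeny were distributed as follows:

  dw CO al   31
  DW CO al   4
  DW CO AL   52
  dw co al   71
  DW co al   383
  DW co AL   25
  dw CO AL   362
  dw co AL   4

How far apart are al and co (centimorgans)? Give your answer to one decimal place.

6.9 centimorgans

The two most frequent reciprocal classes, DW co al and dw CO AL, are the parental types, so the F1 was DW co al / dw CO AL.
The two rarest classes, DW CO al and dw co AL, are the double crossovers. Comparing them with the parentals, only the co allele has switched, so co is the middle locus and the order is al – co – dw.
Crossovers in the al–co interval produce the single-crossover classes DW co AL and dw CO al (25 + 31 = 56) plus the double crossovers (8).
RF(al–co) = (56 + 8) / 932 = 64/932 = 0.0687 → 6.9 centimorgans.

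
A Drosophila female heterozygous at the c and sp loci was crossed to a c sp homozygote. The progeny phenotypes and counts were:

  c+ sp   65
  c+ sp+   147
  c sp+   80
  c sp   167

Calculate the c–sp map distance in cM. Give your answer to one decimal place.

31.6 cM

The two most frequent classes, c+ sp+ (147) and c sp (167), are the parental types, so the F1 was c+ sp+ / c sp.
The recombinant classes are c+ sp and c sp+: 65 + 80 = 145.
Recombination frequency = 145/459 = 0.3159 ≈ 31.6%, i.e. 31.6 cM.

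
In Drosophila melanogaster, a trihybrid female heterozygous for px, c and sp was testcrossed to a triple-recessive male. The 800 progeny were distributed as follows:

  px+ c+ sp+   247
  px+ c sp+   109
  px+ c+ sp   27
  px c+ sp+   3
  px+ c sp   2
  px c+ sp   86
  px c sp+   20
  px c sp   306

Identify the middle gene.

px

The two most frequent reciprocal classes, px+ c+ sp+ and px c sp, are the parental types, so the F1 was px+ c+ sp+ / px c sp.
The two rarest classes, px c+ sp+ and px+ c sp, are the double crossovers. Comparing them with the parentals, only the px allele has switched, so px is the middle locus and the order is sp – px – c.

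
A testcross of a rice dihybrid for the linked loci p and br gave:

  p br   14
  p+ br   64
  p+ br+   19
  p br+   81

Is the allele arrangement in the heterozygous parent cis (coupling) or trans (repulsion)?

trans

The two most frequent classes are p+ br (64) and p br+ (81); these are the parental (non-recombinant) types.
So the F1 carried p+ br on one chromosome and p br+ on the other — the recessive alleles are on opposite chromosomes (trans / repulsion).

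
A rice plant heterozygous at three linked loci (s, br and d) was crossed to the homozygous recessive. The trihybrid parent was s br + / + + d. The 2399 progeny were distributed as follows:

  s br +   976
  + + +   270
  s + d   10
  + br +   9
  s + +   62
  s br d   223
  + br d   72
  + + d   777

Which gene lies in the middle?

The two rarest classes, + br + and s + d, are the double crossovers. Comparing them with the parentals, only the s allele has switched, so s is the middle locus and the order is d – s – br.

s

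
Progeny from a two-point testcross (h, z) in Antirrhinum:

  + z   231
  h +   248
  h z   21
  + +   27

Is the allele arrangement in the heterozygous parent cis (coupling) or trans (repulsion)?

The two most frequent classes are + z (231) and h + (248); these are the parental (non-recombinant) types.
So the F1 carried + z on one chromosome and h + on the other — the recessive alleles are on opposite chromosomes (trans / repulsion).

trans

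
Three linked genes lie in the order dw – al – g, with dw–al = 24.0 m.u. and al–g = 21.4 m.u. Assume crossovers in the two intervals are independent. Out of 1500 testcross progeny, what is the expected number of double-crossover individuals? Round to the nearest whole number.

Map distances give recombination frequencies of 0.240 and 0.214 for the two intervals.
With no interference, expected double-crossover frequency = 0.240 × 0.214 = 0.05136.
Expected number = 0.05136 × 1500 = 77.04 ≈ 77.

77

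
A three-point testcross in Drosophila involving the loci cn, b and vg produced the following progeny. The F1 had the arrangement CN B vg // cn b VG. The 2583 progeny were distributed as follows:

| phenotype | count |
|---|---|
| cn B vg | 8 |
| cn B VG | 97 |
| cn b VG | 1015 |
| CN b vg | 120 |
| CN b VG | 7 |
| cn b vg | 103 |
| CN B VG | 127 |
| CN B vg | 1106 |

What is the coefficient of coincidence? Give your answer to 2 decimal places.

0.68

The two rarest classes, cn B vg and CN b VG, are the double crossovers. Comparing them with the parentals, only the cn allele has switched, so cn is the middle locus and the order is vg – cn – b.
vg–cn: (230 + 15)/2583 = 0.0949; cn–b: (217 + 15)/2583 = 0.0898.
Expected DCO frequency = 0.0949 × 0.0898 ≈ 0.00852; observed = 15/2583 ≈ 0.00581.
Coefficient of coincidence = 0.00581/0.00852 ≈ 0.68.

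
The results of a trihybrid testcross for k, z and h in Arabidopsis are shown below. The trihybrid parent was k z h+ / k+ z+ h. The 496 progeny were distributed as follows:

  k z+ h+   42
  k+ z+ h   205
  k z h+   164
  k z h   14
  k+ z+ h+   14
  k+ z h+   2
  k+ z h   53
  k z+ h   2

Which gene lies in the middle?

k

The two rarest classes, k+ z h+ and k z+ h, are the double crossovers. Comparing them with the parentals, only the k allele has switched, so k is the middle locus and the order is h – k – z.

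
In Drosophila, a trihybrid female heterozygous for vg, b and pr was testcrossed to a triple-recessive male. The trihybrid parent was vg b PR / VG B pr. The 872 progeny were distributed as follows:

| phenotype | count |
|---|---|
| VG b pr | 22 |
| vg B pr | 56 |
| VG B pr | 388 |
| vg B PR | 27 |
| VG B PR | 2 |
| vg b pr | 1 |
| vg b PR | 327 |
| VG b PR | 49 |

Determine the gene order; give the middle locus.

The two rarest classes, vg b pr and VG B PR, are the double crossovers. Comparing them with the parentals, only the pr allele has switched, so pr is the middle locus and the order is vg – pr – b.

pr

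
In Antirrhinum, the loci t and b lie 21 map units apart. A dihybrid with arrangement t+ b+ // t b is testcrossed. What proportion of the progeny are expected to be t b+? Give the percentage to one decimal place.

A map distance of 21 map units corresponds to a recombination frequency of 0.210.
The F1 is t+ b+ / t b, so t b+ is a recombinant gamete class with expected frequency r/2 = 0.210/2 = 0.1050.
That is 0.1050 = 10.5% of the progeny.

10.5%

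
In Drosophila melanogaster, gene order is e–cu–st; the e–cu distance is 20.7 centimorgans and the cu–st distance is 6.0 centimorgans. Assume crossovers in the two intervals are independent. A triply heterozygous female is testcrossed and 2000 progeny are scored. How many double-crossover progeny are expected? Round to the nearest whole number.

Map distances give recombination frequencies of 0.207 and 0.060 for the two intervals.
With no interference, expected double-crossover frequency = 0.207 × 0.060 = 0.01242.
Expected number = 0.01242 × 2000 = 24.84 ≈ 25.

25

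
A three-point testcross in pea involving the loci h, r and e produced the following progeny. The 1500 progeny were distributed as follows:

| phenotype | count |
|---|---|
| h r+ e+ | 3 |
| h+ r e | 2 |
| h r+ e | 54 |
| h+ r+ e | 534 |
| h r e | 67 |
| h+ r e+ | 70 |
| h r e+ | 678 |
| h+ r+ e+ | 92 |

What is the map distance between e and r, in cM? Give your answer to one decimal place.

The two most frequent reciprocal classes, h r e+ and h+ r+ e, are the parental types, so the F1 was h r e+ / h+ r+ e.
The two rarest classes, h r+ e+ and h+ r e, are the double crossovers. Comparing them with the parentals, only the r allele has switched, so r is the middle locus and the order is e – r – h.
Crossovers in the e–r interval produce the single-crossover classes h r e and h+ r+ e+ (67 + 92 = 159) plus the double crossovers (5).
RF(e–r) = (159 + 5) / 1500 = 164/1500 = 0.1093 → 10.9 cM.

10.9 cM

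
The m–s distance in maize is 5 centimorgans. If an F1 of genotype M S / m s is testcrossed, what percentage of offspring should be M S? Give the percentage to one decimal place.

A map distance of 5 centimorgans corresponds to a recombination frequency of 0.050.
The F1 is M S / m s, so M S is a parental gamete class with expected frequency (1 − r)/2 = 0.950/2 = 0.4750.
That is 0.4750 = 47.5% of the progeny.

47.5%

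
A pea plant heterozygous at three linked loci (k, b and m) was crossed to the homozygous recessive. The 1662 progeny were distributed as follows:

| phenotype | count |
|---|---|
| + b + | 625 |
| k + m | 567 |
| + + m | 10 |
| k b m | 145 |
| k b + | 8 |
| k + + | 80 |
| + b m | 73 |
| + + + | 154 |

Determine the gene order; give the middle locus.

k

The two most frequent reciprocal classes, + b + and k + m, are the parental types, so the F1 was + b + / k + m.
The two rarest classes, k b + and + + m, are the double crossovers. Comparing them with the parentals, only the k allele has switched, so k is the middle locus and the order is m – k – b.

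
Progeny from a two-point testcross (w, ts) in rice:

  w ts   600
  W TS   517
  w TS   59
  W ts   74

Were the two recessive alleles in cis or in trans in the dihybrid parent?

The two most frequent classes are W TS (517) and w ts (600); these are the parental (non-recombinant) types.
So the F1 carried W TS on one chromosome and w ts on the other — the recessive alleles are on the same chromosome (cis / coupling).

cis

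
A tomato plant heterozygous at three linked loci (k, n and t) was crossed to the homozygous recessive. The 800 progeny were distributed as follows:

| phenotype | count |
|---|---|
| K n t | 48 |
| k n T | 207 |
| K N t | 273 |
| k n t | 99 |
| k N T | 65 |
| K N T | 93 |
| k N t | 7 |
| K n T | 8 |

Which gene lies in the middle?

k

The two most frequent reciprocal classes, k n T and K N t, are the parental types, so the F1 was k n T / K N t.
The two rarest classes, K n T and k N t, are the double crossovers. Comparing them with the parentals, only the k allele has switched, so k is the middle locus and the order is n – k – t.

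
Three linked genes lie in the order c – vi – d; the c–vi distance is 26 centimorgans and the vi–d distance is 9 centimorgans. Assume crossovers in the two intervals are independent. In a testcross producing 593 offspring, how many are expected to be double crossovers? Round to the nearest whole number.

Map distances give recombination frequencies of 0.260 and 0.090 for the two intervals.
With no interference, expected double-crossover frequency = 0.260 × 0.090 = 0.02340.
Expected number = 0.02340 × 593 = 13.88 ≈ 14.

14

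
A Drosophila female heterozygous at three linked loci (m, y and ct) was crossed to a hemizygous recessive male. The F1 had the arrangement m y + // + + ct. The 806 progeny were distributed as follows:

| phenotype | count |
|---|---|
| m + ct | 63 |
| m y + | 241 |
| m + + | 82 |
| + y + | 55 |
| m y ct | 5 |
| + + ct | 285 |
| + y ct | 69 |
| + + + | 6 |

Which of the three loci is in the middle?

ct

The two rarest classes, m y ct and + + +, are the double crossovers. Comparing them with the parentals, only the ct allele has switched, so ct is the middle locus and the order is y – ct – m.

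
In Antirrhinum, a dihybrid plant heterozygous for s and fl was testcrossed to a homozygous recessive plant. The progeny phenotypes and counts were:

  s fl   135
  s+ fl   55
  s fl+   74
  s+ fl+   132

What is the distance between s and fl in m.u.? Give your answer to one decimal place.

32.6 m.u.

The two most frequent classes, s+ fl+ (132) and s fl (135), are the parental types, so the F1 was s+ fl+ / s fl.
The recombinant classes are s+ fl and s fl+: 55 + 74 = 129.
Recombination frequency = 129/396 = 0.3258 ≈ 32.6%, i.e. 32.6 m.u.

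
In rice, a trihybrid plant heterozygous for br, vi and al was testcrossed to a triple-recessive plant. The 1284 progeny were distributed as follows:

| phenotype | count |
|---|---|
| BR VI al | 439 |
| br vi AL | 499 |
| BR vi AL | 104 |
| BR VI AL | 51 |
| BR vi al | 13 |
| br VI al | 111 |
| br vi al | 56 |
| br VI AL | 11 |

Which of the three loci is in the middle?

vi

The two most frequent reciprocal classes, BR VI al and br vi AL, are the parental types, so the F1 was BR VI al / br vi AL.
The two rarest classes, BR vi al and br VI AL, are the double crossovers. Comparing them with the parentals, only the vi allele has switched, so vi is the middle locus and the order is al – vi – br.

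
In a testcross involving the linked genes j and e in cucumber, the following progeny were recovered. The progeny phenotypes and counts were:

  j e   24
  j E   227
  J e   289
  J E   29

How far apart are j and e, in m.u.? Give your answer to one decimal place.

The two most frequent classes, J e (289) and j E (227), are the parental types, so the F1 was J e / j E.
The recombinant classes are J E and j e: 29 + 24 = 53.
Recombination frequency = 53/569 = 0.0931 ≈ 9.3%, i.e. 9.3 m.u.

9.3 m.u.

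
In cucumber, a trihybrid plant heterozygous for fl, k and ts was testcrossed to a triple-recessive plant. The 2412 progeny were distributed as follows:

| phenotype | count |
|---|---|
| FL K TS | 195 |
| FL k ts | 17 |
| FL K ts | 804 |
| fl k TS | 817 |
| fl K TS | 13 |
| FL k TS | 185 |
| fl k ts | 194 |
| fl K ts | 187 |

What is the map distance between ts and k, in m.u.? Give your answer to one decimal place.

17.4 m.u.

The two most frequent reciprocal classes, FL K ts and fl k TS, are the parental types, so the F1 was FL K ts / fl k TS.
The two rarest classes, FL k ts and fl K TS, are the double crossovers. Comparing them with the parentals, only the k allele has switched, so k is the middle locus and the order is fl – k – ts.
Crossovers in the k–ts interval produce the single-crossover classes FL K TS and fl k ts (195 + 194 = 389) plus the double crossovers (30).
RF(k–ts) = (389 + 30) / 2412 = 419/2412 = 0.1737 → 17.4 m.u.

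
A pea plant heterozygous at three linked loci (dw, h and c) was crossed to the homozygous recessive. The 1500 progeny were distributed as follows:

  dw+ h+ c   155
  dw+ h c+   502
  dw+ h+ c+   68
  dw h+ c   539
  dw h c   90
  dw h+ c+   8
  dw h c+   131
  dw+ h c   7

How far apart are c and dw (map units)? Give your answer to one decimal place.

The two most frequent reciprocal classes, dw+ h c+ and dw h+ c, are the parental types, so the F1 was dw+ h c+ / dw h+ c.
The two rarest classes, dw+ h c and dw h+ c+, are the double crossovers. Comparing them with the parentals, only the c allele has switched, so c is the middle locus and the order is dw – c – h.
Crossovers in the dw–c interval produce the single-crossover classes dw h c+ and dw+ h+ c (131 + 155 = 286) plus the double crossovers (15).
RF(dw–c) = (286 + 15) / 1500 = 301/1500 = 0.2007 → 20.1 map units.

20.1 map units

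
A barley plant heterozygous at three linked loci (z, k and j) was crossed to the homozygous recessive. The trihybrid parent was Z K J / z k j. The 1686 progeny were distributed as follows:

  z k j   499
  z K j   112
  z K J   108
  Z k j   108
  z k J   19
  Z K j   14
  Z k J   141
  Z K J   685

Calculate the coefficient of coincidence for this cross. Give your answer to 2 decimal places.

0.78

The two rarest classes, Z K j and z k J, are the double crossovers. Comparing them with the parentals, only the j allele has switched, so j is the middle locus and the order is k – j – z.
k–j: (253 + 33)/1686 = 0.1696; j–z: (216 + 33)/1686 = 0.1477.
Expected DCO frequency = 0.1696 × 0.1477 ≈ 0.02505; observed = 33/1686 ≈ 0.01957.
Coefficient of coincidence = 0.01957/0.02505 ≈ 0.78.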